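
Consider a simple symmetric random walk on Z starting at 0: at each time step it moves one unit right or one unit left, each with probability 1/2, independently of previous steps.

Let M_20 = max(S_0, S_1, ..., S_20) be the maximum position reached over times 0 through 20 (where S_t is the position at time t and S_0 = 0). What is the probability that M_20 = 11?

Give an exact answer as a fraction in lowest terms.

Answer: 4845/1048576

Derivation:
Let M_20 = max(S_0,...,S_20). Use the reflection principle: for j ≥ 1, #{paths with M_20 ≥ j} = #{S_20 ≥ j} + #{S_20 ≥ j+1}.
By reflection, #{M_20 ≥ 11} = #{S_20 ≥ 11} + #{S_20 ≥ 12} = 6196 + 6196 = 12392.
#{M_20 ≥ 12} = #{S_20 ≥ 12} + #{S_20 ≥ 13} = 6196 + 1351 = 7547.
#{M_20 = 11} = 12392 - 7547 = 4845.
P(M_20 = 11) = 4845/1048576 = 4845/1048576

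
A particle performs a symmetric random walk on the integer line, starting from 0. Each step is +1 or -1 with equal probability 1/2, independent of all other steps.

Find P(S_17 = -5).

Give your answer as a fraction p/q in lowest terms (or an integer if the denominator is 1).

To reach position -5 after 17 steps: need 6 steps of +1 and 11 of -1.
Favorable paths: C(17,6) = 12376
Total paths: 2^17 = 131072
P = 12376/131072 = 1547/16384

Answer: 1547/16384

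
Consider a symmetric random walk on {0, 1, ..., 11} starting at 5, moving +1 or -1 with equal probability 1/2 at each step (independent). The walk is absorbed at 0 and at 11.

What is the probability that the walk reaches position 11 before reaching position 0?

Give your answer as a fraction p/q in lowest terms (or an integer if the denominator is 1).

Symmetric walk (p = 1/2): the harmonic-function argument gives P(hit 11 before 0 | start at 5) = a/N.
P = 5/11 = 5/11

Answer: 5/11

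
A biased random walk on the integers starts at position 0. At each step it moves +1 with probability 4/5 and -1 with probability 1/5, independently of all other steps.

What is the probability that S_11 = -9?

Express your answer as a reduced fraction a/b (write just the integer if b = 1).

To reach position -9 after 11 steps: need 1 step of +1 and 10 steps of -1.
Number of such sequences: C(11,1) = 11
Each has probability (4/5)^1 · (1/5)^10 = 4/48828125
P = 11 · 4/48828125 = 44/48828125

Answer: 44/48828125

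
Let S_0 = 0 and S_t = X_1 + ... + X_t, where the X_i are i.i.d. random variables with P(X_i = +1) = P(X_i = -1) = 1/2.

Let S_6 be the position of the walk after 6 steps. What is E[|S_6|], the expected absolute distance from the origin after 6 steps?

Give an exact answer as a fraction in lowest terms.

Answer: 15/8

Derivation:
S_6 takes values m ≡ 0 (mod 2) with |m| ≤ 6; P(S_6=m) = C(6,(6+m)/2)/2^6.
Total paths: 2^6 = 64
Distribution: P(S=-6)=1/64, P(S=-4)=6/64, P(S=-2)=15/64, P(S=0)=20/64, P(S=2)=15/64, P(S=4)=6/64, P(S=6)=1/64
E[|S_6|] = Σ_m |m|·P(S_6=m) = 120/64 = 15/8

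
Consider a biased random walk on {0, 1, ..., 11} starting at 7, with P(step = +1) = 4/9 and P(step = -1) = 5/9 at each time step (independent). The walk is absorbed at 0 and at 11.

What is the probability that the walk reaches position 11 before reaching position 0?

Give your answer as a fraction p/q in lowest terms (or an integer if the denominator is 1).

Answer: 15805696/44633821

Derivation:
Biased walk: p = 4/9, q = 5/9, r = q/p = 5/4
Gambler's ruin: P(hit 11 before 0 | start at 7) = (1 - r^a)/(1 - r^N)
r^7 = 78125/16384; r^11 = 48828125/4194304
P = (1 - 78125/16384) / (1 - 48828125/4194304) = -61741/16384 / -44633821/4194304 = 15805696/44633821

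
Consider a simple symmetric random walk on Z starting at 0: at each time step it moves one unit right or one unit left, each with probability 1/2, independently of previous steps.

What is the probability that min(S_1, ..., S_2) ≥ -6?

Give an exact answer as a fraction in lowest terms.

Let f(t,s) = #length-t paths at position s with S_1..S_t all ≥ -6.
f(t,s) = f(t-1,s-1) + f(t-1,s+1) for s ≥ -6; f(t,s) = 0 for s < -6.
t=0: f(0,0)=1
t=1: f(1,-1)=1 f(1,1)=1
t=2: f(2,-2)=1 f(2,0)=2 f(2,2)=1
Σ_s f(2,s) = 4
P = 4/4 = 1

Answer: 1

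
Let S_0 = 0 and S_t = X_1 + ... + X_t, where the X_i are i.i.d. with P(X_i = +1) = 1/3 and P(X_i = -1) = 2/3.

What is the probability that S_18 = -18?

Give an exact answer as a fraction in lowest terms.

To reach position -18 after 18 steps: need 0 steps of +1 and 18 steps of -1.
Number of such sequences: C(18,0) = 1
Each has probability (1/3)^0 · (2/3)^18 = 262144/387420489
P = 1 · 262144/387420489 = 262144/387420489

Answer: 262144/387420489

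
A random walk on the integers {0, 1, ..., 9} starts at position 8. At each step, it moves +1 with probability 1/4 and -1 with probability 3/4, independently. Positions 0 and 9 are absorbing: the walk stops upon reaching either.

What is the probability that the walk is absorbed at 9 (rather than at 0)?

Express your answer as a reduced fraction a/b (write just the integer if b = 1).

Biased walk: p = 1/4, q = 3/4, r = q/p = 3
Gambler's ruin: P(hit 9 before 0 | start at 8) = (1 - r^a)/(1 - r^N)
r^8 = 6561; r^9 = 19683
P = (1 - 6561) / (1 - 19683) = -6560 / -19682 = 3280/9841

Answer: 3280/9841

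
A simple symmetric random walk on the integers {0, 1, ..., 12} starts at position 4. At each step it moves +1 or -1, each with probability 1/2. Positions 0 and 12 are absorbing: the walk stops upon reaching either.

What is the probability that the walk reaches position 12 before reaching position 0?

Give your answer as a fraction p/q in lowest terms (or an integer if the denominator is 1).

Symmetric walk (p = 1/2): the harmonic-function argument gives P(hit 12 before 0 | start at 4) = a/N.
P = 4/12 = 1/3

Answer: 1/3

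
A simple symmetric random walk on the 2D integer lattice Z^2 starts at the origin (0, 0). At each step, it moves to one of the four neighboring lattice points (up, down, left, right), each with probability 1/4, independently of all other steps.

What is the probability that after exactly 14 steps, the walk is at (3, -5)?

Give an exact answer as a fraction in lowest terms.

Answer: 273273/67108864

Derivation:
Let h be the number of horizontal steps (so 14-h are vertical). To end at (3,-5) need (h+3)/2 right-steps and ((14-h)-5)/2 up-steps.
Sum over h with 3 ≤ h ≤ 9, h ≡ 1 (mod 2), 14-h ≡ 1 (mod 2):
h=3: C(14,3)·C(3,3)·C(11,3) = 364·1·165 = 60060
h=5: C(14,5)·C(5,4)·C(9,2) = 2002·5·36 = 360360
h=7: C(14,7)·C(7,5)·C(7,1) = 3432·21·7 = 504504
h=9: C(14,9)·C(9,6)·C(5,0) = 2002·84·1 = 168168
Total favorable: 1093092
Total paths: 4^14 = 268435456
P = 1093092/268435456 = 273273/67108864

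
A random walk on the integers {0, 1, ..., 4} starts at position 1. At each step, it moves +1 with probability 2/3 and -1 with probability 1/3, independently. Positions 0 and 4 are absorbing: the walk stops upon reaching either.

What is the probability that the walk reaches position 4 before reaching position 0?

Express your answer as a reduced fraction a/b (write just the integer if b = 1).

Biased walk: p = 2/3, q = 1/3, r = q/p = 1/2
Gambler's ruin: P(hit 4 before 0 | start at 1) = (1 - r^a)/(1 - r^N)
r^1 = 1/2; r^4 = 1/16
P = (1 - 1/2) / (1 - 1/16) = 1/2 / 15/16 = 8/15

Answer: 8/15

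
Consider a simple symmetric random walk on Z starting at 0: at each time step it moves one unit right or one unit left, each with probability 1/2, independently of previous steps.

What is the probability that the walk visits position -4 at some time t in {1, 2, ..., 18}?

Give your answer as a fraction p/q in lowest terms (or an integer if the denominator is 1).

Answer: 11773/32768

Derivation:
Count via complement. Let g(t,s) = #length-t paths at position s with S_1..S_t all ≠ -4.
g(t,s) = g(t-1,s-1) + g(t-1,s+1) for s ≠ -4; g(t,-4) = 0.
t=0: g(0,0)=1
t=1: g(1,-1)=1 g(1,1)=1
t=2: g(2,-2)=1 g(2,0)=2 g(2,2)=1
t=3: g(3,-3)=1 g(3,-1)=3 g(3,1)=3 g(3,3)=1
t=4: g(4,-2)=4 g(4,0)=6 g(4,2)=4 g(4,4)=1
t=5: g(5,-3)=4 g(5,-1)=10 g(5,1)=10 g(5,3)=5 g(5,5)=1
t=6: g(6,-2)=14 g(6,0)=20 g(6,2)=15 g(6,4)=6 g(6,6)=1
t=7: g(7,-3)=14 g(7,-1)=34 g(7,1)=35 g(7,3)=21 g(7,5)=7 g(7,7)=1
t=8: g(8,-2)=48 g(8,0)=69 g(8,2)=56 g(8,4)=28 g(8,6)=8 g(8,8)=1
t=9: g(9,-3)=48 g(9,-1)=117 g(9,1)=125 g(9,3)=84 g(9,5)=36 g(9,7)=9 g(9,9)=1
t=10: g(10,-2)=165 g(10,0)=242 g(10,2)=209 g(10,4)=120 g(10,6)=45 g(10,8)=10 g(10,10)=1
t=11: g(11,-3)=165 g(11,-1)=407 g(11,1)=451 g(11,3)=329 g(11,5)=165 g(11,7)=55 g(11,9)=11 g(11,11)=1
t=12: g(12,-2)=572 g(12,0)=858 g(12,2)=780 g(12,4)=494 g(12,6)=220 g(12,8)=66 g(12,10)=12 g(12,12)=1
t=13: g(13,-3)=572 g(13,-1)=1430 g(13,1)=1638 g(13,3)=1274 g(13,5)=714 g(13,7)=286 g(13,9)=78 g(13,11)=13 g(13,13)=1
t=14: g(14,-2)=2002 g(14,0)=3068 g(14,2)=2912 g(14,4)=1988 g(14,6)=1000 g(14,8)=364 g(14,10)=91 g(14,12)=14 g(14,14)=1
t=15: g(15,-3)=2002 g(15,-1)=5070 g(15,1)=5980 g(15,3)=4900 g(15,5)=2988 g(15,7)=1364 g(15,9)=455 g(15,11)=105 g(15,13)=15 g(15,15)=1
t=16: g(16,-2)=7072 g(16,0)=11050 g(16,2)=10880 g(16,4)=7888 g(16,6)=4352 g(16,8)=1819 g(16,10)=560 g(16,12)=120 g(16,14)=16 g(16,16)=1
t=17: g(17,-3)=7072 g(17,-1)=18122 g(17,1)=21930 g(17,3)=18768 g(17,5)=12240 g(17,7)=6171 g(17,9)=2379 g(17,11)=680 g(17,13)=136 g(17,15)=17 g(17,17)=1
t=18: g(18,-2)=25194 g(18,0)=40052 g(18,2)=40698 g(18,4)=31008 g(18,6)=18411 g(18,8)=8550 g(18,10)=3059 g(18,12)=816 g(18,14)=153 g(18,16)=18 g(18,18)=1
Paths never hitting -4: Σ_s g(18,s) = 167960
Paths hitting -4: 2^18 - 167960 = 94184
P = 94184/262144 = 11773/32768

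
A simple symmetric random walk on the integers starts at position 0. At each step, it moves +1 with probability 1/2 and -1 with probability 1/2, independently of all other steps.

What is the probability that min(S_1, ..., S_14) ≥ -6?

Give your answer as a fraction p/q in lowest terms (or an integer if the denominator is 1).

Answer: 3861/4096

Derivation:
Let f(t,s) = #length-t paths at position s with S_1..S_t all ≥ -6.
f(t,s) = f(t-1,s-1) + f(t-1,s+1) for s ≥ -6; f(t,s) = 0 for s < -6.
t=0: f(0,0)=1
t=1: f(1,-1)=1 f(1,1)=1
t=2: f(2,-2)=1 f(2,0)=2 f(2,2)=1
t=3: f(3,-3)=1 f(3,-1)=3 f(3,1)=3 f(3,3)=1
t=4: f(4,-4)=1 f(4,-2)=4 f(4,0)=6 f(4,2)=4 f(4,4)=1
t=5: f(5,-5)=1 f(5,-3)=5 f(5,-1)=10 f(5,1)=10 f(5,3)=5 f(5,5)=1
t=6: f(6,-6)=1 f(6,-4)=6 f(6,-2)=15 f(6,0)=20 f(6,2)=15 f(6,4)=6 f(6,6)=1
t=7: f(7,-5)=7 f(7,-3)=21 f(7,-1)=35 f(7,1)=35 f(7,3)=21 f(7,5)=7 f(7,7)=1
t=8: f(8,-6)=7 f(8,-4)=28 f(8,-2)=56 f(8,0)=70 f(8,2)=56 f(8,4)=28 f(8,6)=8 f(8,8)=1
t=9: f(9,-5)=35 f(9,-3)=84 f(9,-1)=126 f(9,1)=126 f(9,3)=84 f(9,5)=36 f(9,7)=9 f(9,9)=1
t=10: f(10,-6)=35 f(10,-4)=119 f(10,-2)=210 f(10,0)=252 f(10,2)=210 f(10,4)=120 f(10,6)=45 f(10,8)=10 f(10,10)=1
t=11: f(11,-5)=154 f(11,-3)=329 f(11,-1)=462 f(11,1)=462 f(11,3)=330 f(11,5)=165 f(11,7)=55 f(11,9)=11 f(11,11)=1
t=12: f(12,-6)=154 f(12,-4)=483 f(12,-2)=791 f(12,0)=924 f(12,2)=792 f(12,4)=495 f(12,6)=220 f(12,8)=66 f(12,10)=12 f(12,12)=1
t=13: f(13,-5)=637 f(13,-3)=1274 f(13,-1)=1715 f(13,1)=1716 f(13,3)=1287 f(13,5)=715 f(13,7)=286 f(13,9)=78 f(13,11)=13 f(13,13)=1
t=14: f(14,-6)=637 f(14,-4)=1911 f(14,-2)=2989 f(14,0)=3431 f(14,2)=3003 f(14,4)=2002 f(14,6)=1001 f(14,8)=364 f(14,10)=91 f(14,12)=14 f(14,14)=1
Σ_s f(14,s) = 15444
P = 15444/16384 = 3861/4096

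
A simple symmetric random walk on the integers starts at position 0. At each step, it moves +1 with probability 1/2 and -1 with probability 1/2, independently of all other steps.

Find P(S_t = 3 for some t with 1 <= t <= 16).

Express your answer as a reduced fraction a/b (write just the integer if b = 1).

Count via complement. Let g(t,s) = #length-t paths at position s with S_1..S_t all ≠ 3.
g(t,s) = g(t-1,s-1) + g(t-1,s+1) for s ≠ 3; g(t,3) = 0.
t=0: g(0,0)=1
t=1: g(1,-1)=1 g(1,1)=1
t=2: g(2,-2)=1 g(2,0)=2 g(2,2)=1
t=3: g(3,-3)=1 g(3,-1)=3 g(3,1)=3
t=4: g(4,-4)=1 g(4,-2)=4 g(4,0)=6 g(4,2)=3
t=5: g(5,-5)=1 g(5,-3)=5 g(5,-1)=10 g(5,1)=9
t=6: g(6,-6)=1 g(6,-4)=6 g(6,-2)=15 g(6,0)=19 g(6,2)=9
t=7: g(7,-7)=1 g(7,-5)=7 g(7,-3)=21 g(7,-1)=34 g(7,1)=28
t=8: g(8,-8)=1 g(8,-6)=8 g(8,-4)=28 g(8,-2)=55 g(8,0)=62 g(8,2)=28
t=9: g(9,-9)=1 g(9,-7)=9 g(9,-5)=36 g(9,-3)=83 g(9,-1)=117 g(9,1)=90
t=10: g(10,-10)=1 g(10,-8)=10 g(10,-6)=45 g(10,-4)=119 g(10,-2)=200 g(10,0)=207 g(10,2)=90
t=11: g(11,-11)=1 g(11,-9)=11 g(11,-7)=55 g(11,-5)=164 g(11,-3)=319 g(11,-1)=407 g(11,1)=297
t=12: g(12,-12)=1 g(12,-10)=12 g(12,-8)=66 g(12,-6)=219 g(12,-4)=483 g(12,-2)=726 g(12,0)=704 g(12,2)=297
t=13: g(13,-13)=1 g(13,-11)=13 g(13,-9)=78 g(13,-7)=285 g(13,-5)=702 g(13,-3)=1209 g(13,-1)=1430 g(13,1)=1001
t=14: g(14,-14)=1 g(14,-12)=14 g(14,-10)=91 g(14,-8)=363 g(14,-6)=987 g(14,-4)=1911 g(14,-2)=2639 g(14,0)=2431 g(14,2)=1001
t=15: g(15,-15)=1 g(15,-13)=15 g(15,-11)=105 g(15,-9)=454 g(15,-7)=1350 g(15,-5)=2898 g(15,-3)=4550 g(15,-1)=5070 g(15,1)=3432
t=16: g(16,-16)=1 g(16,-14)=16 g(16,-12)=120 g(16,-10)=559 g(16,-8)=1804 g(16,-6)=4248 g(16,-4)=7448 g(16,-2)=9620 g(16,0)=8502 g(16,2)=3432
Paths never hitting 3: Σ_s g(16,s) = 35750
Paths hitting 3: 2^16 - 35750 = 29786
P = 29786/65536 = 14893/32768

Answer: 14893/32768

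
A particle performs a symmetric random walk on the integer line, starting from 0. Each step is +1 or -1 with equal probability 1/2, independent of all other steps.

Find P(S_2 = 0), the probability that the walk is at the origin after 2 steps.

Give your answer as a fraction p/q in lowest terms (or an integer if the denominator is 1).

Answer: 1/2

Derivation:
To return to 0 after 2 steps: need exactly 1 step of +1 and 1 of -1.
Favorable paths: C(2,1) = 2
Total paths: 2^2 = 4
P = 2/4 = 1/2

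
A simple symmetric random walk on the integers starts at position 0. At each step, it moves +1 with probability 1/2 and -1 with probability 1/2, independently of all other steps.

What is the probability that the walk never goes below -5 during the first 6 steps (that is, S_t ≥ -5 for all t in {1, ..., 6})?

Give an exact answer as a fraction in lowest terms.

Answer: 63/64

Derivation:
Let f(t,s) = #length-t paths at position s with S_1..S_t all ≥ -5.
f(t,s) = f(t-1,s-1) + f(t-1,s+1) for s ≥ -5; f(t,s) = 0 for s < -5.
t=0: f(0,0)=1
t=1: f(1,-1)=1 f(1,1)=1
t=2: f(2,-2)=1 f(2,0)=2 f(2,2)=1
t=3: f(3,-3)=1 f(3,-1)=3 f(3,1)=3 f(3,3)=1
t=4: f(4,-4)=1 f(4,-2)=4 f(4,0)=6 f(4,2)=4 f(4,4)=1
t=5: f(5,-5)=1 f(5,-3)=5 f(5,-1)=10 f(5,1)=10 f(5,3)=5 f(5,5)=1
t=6: f(6,-4)=6 f(6,-2)=15 f(6,0)=20 f(6,2)=15 f(6,4)=6 f(6,6)=1
Σ_s f(6,s) = 63
P = 63/64 = 63/64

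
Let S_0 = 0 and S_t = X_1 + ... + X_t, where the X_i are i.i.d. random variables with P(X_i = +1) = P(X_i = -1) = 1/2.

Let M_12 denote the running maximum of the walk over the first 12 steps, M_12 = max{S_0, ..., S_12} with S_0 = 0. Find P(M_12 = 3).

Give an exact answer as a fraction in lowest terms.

Let M_12 = max(S_0,...,S_12). Use the reflection principle: for j ≥ 1, #{paths with M_12 ≥ j} = #{S_12 ≥ j} + #{S_12 ≥ j+1}.
By reflection, #{M_12 ≥ 3} = #{S_12 ≥ 3} + #{S_12 ≥ 4} = 794 + 794 = 1588.
#{M_12 ≥ 4} = #{S_12 ≥ 4} + #{S_12 ≥ 5} = 794 + 299 = 1093.
#{M_12 = 3} = 1588 - 1093 = 495.
P(M_12 = 3) = 495/4096 = 495/4096

Answer: 495/4096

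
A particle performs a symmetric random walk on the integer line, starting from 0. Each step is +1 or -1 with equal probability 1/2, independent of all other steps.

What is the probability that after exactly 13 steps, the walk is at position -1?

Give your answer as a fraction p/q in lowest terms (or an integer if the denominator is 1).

Answer: 429/2048

Derivation:
To reach position -1 after 13 steps: need 6 steps of +1 and 7 of -1.
Favorable paths: C(13,6) = 1716
Total paths: 2^13 = 8192
P = 1716/8192 = 429/2048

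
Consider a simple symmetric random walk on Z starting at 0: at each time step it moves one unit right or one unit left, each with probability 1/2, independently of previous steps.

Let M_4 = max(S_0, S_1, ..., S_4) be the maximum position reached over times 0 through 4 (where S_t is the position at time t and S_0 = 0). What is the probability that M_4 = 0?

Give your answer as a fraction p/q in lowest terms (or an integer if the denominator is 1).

Let M_4 = max(S_0,...,S_4). Use the reflection principle: for j ≥ 1, #{paths with M_4 ≥ j} = #{S_4 ≥ j} + #{S_4 ≥ j+1}.
P(M_4 ≥ 0) = 1 since S_0 = 0, so #{M_4 ≥ 0} = 16.
#{M_4 ≥ 1} = #{S_4 ≥ 1} + #{S_4 ≥ 2} = 5 + 5 = 10.
#{M_4 = 0} = 16 - 10 = 6.
P(M_4 = 0) = 6/16 = 3/8

Answer: 3/8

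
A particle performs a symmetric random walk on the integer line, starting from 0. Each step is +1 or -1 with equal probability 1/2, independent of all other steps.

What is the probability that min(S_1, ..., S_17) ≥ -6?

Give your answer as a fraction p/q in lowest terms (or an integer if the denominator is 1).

Let f(t,s) = #length-t paths at position s with S_1..S_t all ≥ -6.
f(t,s) = f(t-1,s-1) + f(t-1,s+1) for s ≥ -6; f(t,s) = 0 for s < -6.
t=0: f(0,0)=1
t=1: f(1,-1)=1 f(1,1)=1
t=2: f(2,-2)=1 f(2,0)=2 f(2,2)=1
t=3: f(3,-3)=1 f(3,-1)=3 f(3,1)=3 f(3,3)=1
t=4: f(4,-4)=1 f(4,-2)=4 f(4,0)=6 f(4,2)=4 f(4,4)=1
t=5: f(5,-5)=1 f(5,-3)=5 f(5,-1)=10 f(5,1)=10 f(5,3)=5 f(5,5)=1
t=6: f(6,-6)=1 f(6,-4)=6 f(6,-2)=15 f(6,0)=20 f(6,2)=15 f(6,4)=6 f(6,6)=1
t=7: f(7,-5)=7 f(7,-3)=21 f(7,-1)=35 f(7,1)=35 f(7,3)=21 f(7,5)=7 f(7,7)=1
t=8: f(8,-6)=7 f(8,-4)=28 f(8,-2)=56 f(8,0)=70 f(8,2)=56 f(8,4)=28 f(8,6)=8 f(8,8)=1
t=9: f(9,-5)=35 f(9,-3)=84 f(9,-1)=126 f(9,1)=126 f(9,3)=84 f(9,5)=36 f(9,7)=9 f(9,9)=1
t=10: f(10,-6)=35 f(10,-4)=119 f(10,-2)=210 f(10,0)=252 f(10,2)=210 f(10,4)=120 f(10,6)=45 f(10,8)=10 f(10,10)=1
t=11: f(11,-5)=154 f(11,-3)=329 f(11,-1)=462 f(11,1)=462 f(11,3)=330 f(11,5)=165 f(11,7)=55 f(11,9)=11 f(11,11)=1
t=12: f(12,-6)=154 f(12,-4)=483 f(12,-2)=791 f(12,0)=924 f(12,2)=792 f(12,4)=495 f(12,6)=220 f(12,8)=66 f(12,10)=12 f(12,12)=1
t=13: f(13,-5)=637 f(13,-3)=1274 f(13,-1)=1715 f(13,1)=1716 f(13,3)=1287 f(13,5)=715 f(13,7)=286 f(13,9)=78 f(13,11)=13 f(13,13)=1
t=14: f(14,-6)=637 f(14,-4)=1911 f(14,-2)=2989 f(14,0)=3431 f(14,2)=3003 f(14,4)=2002 f(14,6)=1001 f(14,8)=364 f(14,10)=91 f(14,12)=14 f(14,14)=1
t=15: f(15,-5)=2548 f(15,-3)=4900 f(15,-1)=6420 f(15,1)=6434 f(15,3)=5005 f(15,5)=3003 f(15,7)=1365 f(15,9)=455 f(15,11)=105 f(15,13)=15 f(15,15)=1
t=16: f(16,-6)=2548 f(16,-4)=7448 f(16,-2)=11320 f(16,0)=12854 f(16,2)=11439 f(16,4)=8008 f(16,6)=4368 f(16,8)=1820 f(16,10)=560 f(16,12)=120 f(16,14)=16 f(16,16)=1
t=17: f(17,-5)=9996 f(17,-3)=18768 f(17,-1)=24174 f(17,1)=24293 f(17,3)=19447 f(17,5)=12376 f(17,7)=6188 f(17,9)=2380 f(17,11)=680 f(17,13)=136 f(17,15)=17 f(17,17)=1
Σ_s f(17,s) = 118456
P = 118456/131072 = 14807/16384

Answer: 14807/16384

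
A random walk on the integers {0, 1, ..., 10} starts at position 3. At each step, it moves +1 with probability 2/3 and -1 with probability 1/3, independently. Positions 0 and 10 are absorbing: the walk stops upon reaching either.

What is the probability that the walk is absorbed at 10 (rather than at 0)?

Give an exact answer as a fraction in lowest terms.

Answer: 896/1023

Derivation:
Biased walk: p = 2/3, q = 1/3, r = q/p = 1/2
Gambler's ruin: P(hit 10 before 0 | start at 3) = (1 - r^a)/(1 - r^N)
r^3 = 1/8; r^10 = 1/1024
P = (1 - 1/8) / (1 - 1/1024) = 7/8 / 1023/1024 = 896/1023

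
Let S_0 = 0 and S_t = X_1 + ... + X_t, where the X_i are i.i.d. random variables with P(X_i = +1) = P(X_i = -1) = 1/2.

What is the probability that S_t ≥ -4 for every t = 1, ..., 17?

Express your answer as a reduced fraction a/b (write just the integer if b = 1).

Answer: 24973/32768

Derivation:
Let f(t,s) = #length-t paths at position s with S_1..S_t all ≥ -4.
f(t,s) = f(t-1,s-1) + f(t-1,s+1) for s ≥ -4; f(t,s) = 0 for s < -4.
t=0: f(0,0)=1
t=1: f(1,-1)=1 f(1,1)=1
t=2: f(2,-2)=1 f(2,0)=2 f(2,2)=1
t=3: f(3,-3)=1 f(3,-1)=3 f(3,1)=3 f(3,3)=1
t=4: f(4,-4)=1 f(4,-2)=4 f(4,0)=6 f(4,2)=4 f(4,4)=1
t=5: f(5,-3)=5 f(5,-1)=10 f(5,1)=10 f(5,3)=5 f(5,5)=1
t=6: f(6,-4)=5 f(6,-2)=15 f(6,0)=20 f(6,2)=15 f(6,4)=6 f(6,6)=1
t=7: f(7,-3)=20 f(7,-1)=35 f(7,1)=35 f(7,3)=21 f(7,5)=7 f(7,7)=1
t=8: f(8,-4)=20 f(8,-2)=55 f(8,0)=70 f(8,2)=56 f(8,4)=28 f(8,6)=8 f(8,8)=1
t=9: f(9,-3)=75 f(9,-1)=125 f(9,1)=126 f(9,3)=84 f(9,5)=36 f(9,7)=9 f(9,9)=1
t=10: f(10,-4)=75 f(10,-2)=200 f(10,0)=251 f(10,2)=210 f(10,4)=120 f(10,6)=45 f(10,8)=10 f(10,10)=1
t=11: f(11,-3)=275 f(11,-1)=451 f(11,1)=461 f(11,3)=330 f(11,5)=165 f(11,7)=55 f(11,9)=11 f(11,11)=1
t=12: f(12,-4)=275 f(12,-2)=726 f(12,0)=912 f(12,2)=791 f(12,4)=495 f(12,6)=220 f(12,8)=66 f(12,10)=12 f(12,12)=1
t=13: f(13,-3)=1001 f(13,-1)=1638 f(13,1)=1703 f(13,3)=1286 f(13,5)=715 f(13,7)=286 f(13,9)=78 f(13,11)=13 f(13,13)=1
t=14: f(14,-4)=1001 f(14,-2)=2639 f(14,0)=3341 f(14,2)=2989 f(14,4)=2001 f(14,6)=1001 f(14,8)=364 f(14,10)=91 f(14,12)=14 f(14,14)=1
t=15: f(15,-3)=3640 f(15,-1)=5980 f(15,1)=6330 f(15,3)=4990 f(15,5)=3002 f(15,7)=1365 f(15,9)=455 f(15,11)=105 f(15,13)=15 f(15,15)=1
t=16: f(16,-4)=3640 f(16,-2)=9620 f(16,0)=12310 f(16,2)=11320 f(16,4)=7992 f(16,6)=4367 f(16,8)=1820 f(16,10)=560 f(16,12)=120 f(16,14)=16 f(16,16)=1
t=17: f(17,-3)=13260 f(17,-1)=21930 f(17,1)=23630 f(17,3)=19312 f(17,5)=12359 f(17,7)=6187 f(17,9)=2380 f(17,11)=680 f(17,13)=136 f(17,15)=17 f(17,17)=1
Σ_s f(17,s) = 99892
P = 99892/131072 = 24973/32768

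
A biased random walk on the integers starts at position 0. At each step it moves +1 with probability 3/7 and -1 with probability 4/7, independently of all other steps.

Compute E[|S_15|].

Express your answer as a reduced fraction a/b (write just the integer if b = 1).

Answer: 2429383830135/678223072849

Derivation:
S_15 takes values m ≡ 1 (mod 2) with |m| ≤ 15; P(S_15=m) = C(15,(15+m)/2) · (3/7)^((15+m)/2) · (4/7)^((15-m)/2).
Distribution: P(S=-15)=1073741824/4747561509943, P(S=-13)=12079595520/4747561509943, P(S=-11)=9059696640/678223072849, P(S=-9)=29444014080/678223072849, P(S=-7)=66249031680/678223072849, P(S=-5)=109310902272/678223072849, P(S=-3)=136638627840/678223072849, P(S=-1)=922310737920/4747561509943, P(S=1)=691733053440/4747561509943, P(S=3)=57644421120/678223072849, P(S=5)=25939989504/678223072849, P(S=7)=8843178240/678223072849, P(S=9)=2210794560/678223072849, P(S=11)=382637520/678223072849, P(S=13)=286978140/4747561509943, P(S=15)=14348907/4747561509943
E[|S_15|] = Σ_m |m|·P(S_15=m) = 2429383830135/678223072849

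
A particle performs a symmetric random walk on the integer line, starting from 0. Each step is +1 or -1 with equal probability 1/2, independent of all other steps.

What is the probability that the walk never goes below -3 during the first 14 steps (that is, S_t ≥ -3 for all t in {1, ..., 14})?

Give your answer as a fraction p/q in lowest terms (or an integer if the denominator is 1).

Answer: 715/1024

Derivation:
Let f(t,s) = #length-t paths at position s with S_1..S_t all ≥ -3.
f(t,s) = f(t-1,s-1) + f(t-1,s+1) for s ≥ -3; f(t,s) = 0 for s < -3.
t=0: f(0,0)=1
t=1: f(1,-1)=1 f(1,1)=1
t=2: f(2,-2)=1 f(2,0)=2 f(2,2)=1
t=3: f(3,-3)=1 f(3,-1)=3 f(3,1)=3 f(3,3)=1
t=4: f(4,-2)=4 f(4,0)=6 f(4,2)=4 f(4,4)=1
t=5: f(5,-3)=4 f(5,-1)=10 f(5,1)=10 f(5,3)=5 f(5,5)=1
t=6: f(6,-2)=14 f(6,0)=20 f(6,2)=15 f(6,4)=6 f(6,6)=1
t=7: f(7,-3)=14 f(7,-1)=34 f(7,1)=35 f(7,3)=21 f(7,5)=7 f(7,7)=1
t=8: f(8,-2)=48 f(8,0)=69 f(8,2)=56 f(8,4)=28 f(8,6)=8 f(8,8)=1
t=9: f(9,-3)=48 f(9,-1)=117 f(9,1)=125 f(9,3)=84 f(9,5)=36 f(9,7)=9 f(9,9)=1
t=10: f(10,-2)=165 f(10,0)=242 f(10,2)=209 f(10,4)=120 f(10,6)=45 f(10,8)=10 f(10,10)=1
t=11: f(11,-3)=165 f(11,-1)=407 f(11,1)=451 f(11,3)=329 f(11,5)=165 f(11,7)=55 f(11,9)=11 f(11,11)=1
t=12: f(12,-2)=572 f(12,0)=858 f(12,2)=780 f(12,4)=494 f(12,6)=220 f(12,8)=66 f(12,10)=12 f(12,12)=1
t=13: f(13,-3)=572 f(13,-1)=1430 f(13,1)=1638 f(13,3)=1274 f(13,5)=714 f(13,7)=286 f(13,9)=78 f(13,11)=13 f(13,13)=1
t=14: f(14,-2)=2002 f(14,0)=3068 f(14,2)=2912 f(14,4)=1988 f(14,6)=1000 f(14,8)=364 f(14,10)=91 f(14,12)=14 f(14,14)=1
Σ_s f(14,s) = 11440
P = 11440/16384 = 715/1024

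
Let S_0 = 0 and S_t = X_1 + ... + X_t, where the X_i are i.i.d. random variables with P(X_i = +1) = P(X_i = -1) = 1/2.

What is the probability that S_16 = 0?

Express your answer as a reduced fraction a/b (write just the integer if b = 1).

To return to 0 after 16 steps: need exactly 8 steps of +1 and 8 of -1.
Favorable paths: C(16,8) = 12870
Total paths: 2^16 = 65536
P = 12870/65536 = 6435/32768

Answer: 6435/32768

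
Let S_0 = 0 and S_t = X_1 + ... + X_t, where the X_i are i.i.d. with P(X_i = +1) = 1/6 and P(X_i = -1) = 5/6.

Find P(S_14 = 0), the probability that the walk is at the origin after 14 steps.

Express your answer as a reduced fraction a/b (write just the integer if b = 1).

Answer: 11171875/3265173504

Derivation:
To be at 0 after 14 steps: need exactly 7 steps of +1 and 7 of -1.
Number of such sequences: C(14,7) = 3432
Each has probability (1/6)^7 · (5/6)^7 = 78125/78364164096
P = 3432 · 78125/78364164096 = 11171875/3265173504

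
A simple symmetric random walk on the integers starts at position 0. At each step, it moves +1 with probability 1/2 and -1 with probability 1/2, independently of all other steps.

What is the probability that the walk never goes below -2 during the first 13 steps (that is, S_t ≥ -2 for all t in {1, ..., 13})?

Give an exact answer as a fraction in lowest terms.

Answer: 4719/8192

Derivation:
Let f(t,s) = #length-t paths at position s with S_1..S_t all ≥ -2.
f(t,s) = f(t-1,s-1) + f(t-1,s+1) for s ≥ -2; f(t,s) = 0 for s < -2.
t=0: f(0,0)=1
t=1: f(1,-1)=1 f(1,1)=1
t=2: f(2,-2)=1 f(2,0)=2 f(2,2)=1
t=3: f(3,-1)=3 f(3,1)=3 f(3,3)=1
t=4: f(4,-2)=3 f(4,0)=6 f(4,2)=4 f(4,4)=1
t=5: f(5,-1)=9 f(5,1)=10 f(5,3)=5 f(5,5)=1
t=6: f(6,-2)=9 f(6,0)=19 f(6,2)=15 f(6,4)=6 f(6,6)=1
t=7: f(7,-1)=28 f(7,1)=34 f(7,3)=21 f(7,5)=7 f(7,7)=1
t=8: f(8,-2)=28 f(8,0)=62 f(8,2)=55 f(8,4)=28 f(8,6)=8 f(8,8)=1
t=9: f(9,-1)=90 f(9,1)=117 f(9,3)=83 f(9,5)=36 f(9,7)=9 f(9,9)=1
t=10: f(10,-2)=90 f(10,0)=207 f(10,2)=200 f(10,4)=119 f(10,6)=45 f(10,8)=10 f(10,10)=1
t=11: f(11,-1)=297 f(11,1)=407 f(11,3)=319 f(11,5)=164 f(11,7)=55 f(11,9)=11 f(11,11)=1
t=12: f(12,-2)=297 f(12,0)=704 f(12,2)=726 f(12,4)=483 f(12,6)=219 f(12,8)=66 f(12,10)=12 f(12,12)=1
t=13: f(13,-1)=1001 f(13,1)=1430 f(13,3)=1209 f(13,5)=702 f(13,7)=285 f(13,9)=78 f(13,11)=13 f(13,13)=1
Σ_s f(13,s) = 4719
P = 4719/8192 = 4719/8192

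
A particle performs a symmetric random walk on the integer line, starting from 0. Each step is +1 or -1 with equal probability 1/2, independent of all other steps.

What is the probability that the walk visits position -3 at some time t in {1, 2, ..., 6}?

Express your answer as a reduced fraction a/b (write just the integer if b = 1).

Count via complement. Let g(t,s) = #length-t paths at position s with S_1..S_t all ≠ -3.
g(t,s) = g(t-1,s-1) + g(t-1,s+1) for s ≠ -3; g(t,-3) = 0.
t=0: g(0,0)=1
t=1: g(1,-1)=1 g(1,1)=1
t=2: g(2,-2)=1 g(2,0)=2 g(2,2)=1
t=3: g(3,-1)=3 g(3,1)=3 g(3,3)=1
t=4: g(4,-2)=3 g(4,0)=6 g(4,2)=4 g(4,4)=1
t=5: g(5,-1)=9 g(5,1)=10 g(5,3)=5 g(5,5)=1
t=6: g(6,-2)=9 g(6,0)=19 g(6,2)=15 g(6,4)=6 g(6,6)=1
Paths never hitting -3: Σ_s g(6,s) = 50
Paths hitting -3: 2^6 - 50 = 14
P = 14/64 = 7/32

Answer: 7/32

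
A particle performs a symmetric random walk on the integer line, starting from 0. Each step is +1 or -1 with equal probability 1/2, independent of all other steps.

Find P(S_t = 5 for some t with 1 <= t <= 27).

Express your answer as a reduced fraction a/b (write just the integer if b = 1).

Answer: 46295513/134217728

Derivation:
Count via complement. Let g(t,s) = #length-t paths at position s with S_1..S_t all ≠ 5.
g(t,s) = g(t-1,s-1) + g(t-1,s+1) for s ≠ 5; g(t,5) = 0.
t=0: g(0,0)=1
t=1: g(1,-1)=1 g(1,1)=1
t=2: g(2,-2)=1 g(2,0)=2 g(2,2)=1
t=3: g(3,-3)=1 g(3,-1)=3 g(3,1)=3 g(3,3)=1
t=4: g(4,-4)=1 g(4,-2)=4 g(4,0)=6 g(4,2)=4 g(4,4)=1
t=5: g(5,-5)=1 g(5,-3)=5 g(5,-1)=10 g(5,1)=10 g(5,3)=5
t=6: g(6,-6)=1 g(6,-4)=6 g(6,-2)=15 g(6,0)=20 g(6,2)=15 g(6,4)=5
t=7: g(7,-7)=1 g(7,-5)=7 g(7,-3)=21 g(7,-1)=35 g(7,1)=35 g(7,3)=20
t=8: g(8,-8)=1 g(8,-6)=8 g(8,-4)=28 g(8,-2)=56 g(8,0)=70 g(8,2)=55 g(8,4)=20
t=9: g(9,-9)=1 g(9,-7)=9 g(9,-5)=36 g(9,-3)=84 g(9,-1)=126 g(9,1)=125 g(9,3)=75
t=10: g(10,-10)=1 g(10,-8)=10 g(10,-6)=45 g(10,-4)=120 g(10,-2)=210 g(10,0)=251 g(10,2)=200 g(10,4)=75
t=11: g(11,-11)=1 g(11,-9)=11 g(11,-7)=55 g(11,-5)=165 g(11,-3)=330 g(11,-1)=461 g(11,1)=451 g(11,3)=275
t=12: g(12,-12)=1 g(12,-10)=12 g(12,-8)=66 g(12,-6)=220 g(12,-4)=495 g(12,-2)=791 g(12,0)=912 g(12,2)=726 g(12,4)=275
t=13: g(13,-13)=1 g(13,-11)=13 g(13,-9)=78 g(13,-7)=286 g(13,-5)=715 g(13,-3)=1286 g(13,-1)=1703 g(13,1)=1638 g(13,3)=1001
t=14: g(14,-14)=1 g(14,-12)=14 g(14,-10)=91 g(14,-8)=364 g(14,-6)=1001 g(14,-4)=2001 g(14,-2)=2989 g(14,0)=3341 g(14,2)=2639 g(14,4)=1001
t=15: g(15,-15)=1 g(15,-13)=15 g(15,-11)=105 g(15,-9)=455 g(15,-7)=1365 g(15,-5)=3002 g(15,-3)=4990 g(15,-1)=6330 g(15,1)=5980 g(15,3)=3640
t=16: g(16,-16)=1 g(16,-14)=16 g(16,-12)=120 g(16,-10)=560 g(16,-8)=1820 g(16,-6)=4367 g(16,-4)=7992 g(16,-2)=11320 g(16,0)=12310 g(16,2)=9620 g(16,4)=3640
t=17: g(17,-17)=1 g(17,-15)=17 g(17,-13)=136 g(17,-11)=680 g(17,-9)=2380 g(17,-7)=6187 g(17,-5)=12359 g(17,-3)=19312 g(17,-1)=23630 g(17,1)=21930 g(17,3)=13260
t=18: g(18,-18)=1 g(18,-16)=18 g(18,-14)=153 g(18,-12)=816 g(18,-10)=3060 g(18,-8)=8567 g(18,-6)=18546 g(18,-4)=31671 g(18,-2)=42942 g(18,0)=45560 g(18,2)=35190 g(18,4)=13260
t=19: g(19,-19)=1 g(19,-17)=19 g(19,-15)=171 g(19,-13)=969 g(19,-11)=3876 g(19,-9)=11627 g(19,-7)=27113 g(19,-5)=50217 g(19,-3)=74613 g(19,-1)=88502 g(19,1)=80750 g(19,3)=48450
t=20: g(20,-20)=1 g(20,-18)=20 g(20,-16)=190 g(20,-14)=1140 g(20,-12)=4845 g(20,-10)=15503 g(20,-8)=38740 g(20,-6)=77330 g(20,-4)=124830 g(20,-2)=163115 g(20,0)=169252 g(20,2)=129200 g(20,4)=48450
t=21: g(21,-21)=1 g(21,-19)=21 g(21,-17)=210 g(21,-15)=1330 g(21,-13)=5985 g(21,-11)=20348 g(21,-9)=54243 g(21,-7)=116070 g(21,-5)=202160 g(21,-3)=287945 g(21,-1)=332367 g(21,1)=298452 g(21,3)=177650
t=22: g(22,-22)=1 g(22,-20)=22 g(22,-18)=231 g(22,-16)=1540 g(22,-14)=7315 g(22,-12)=26333 g(22,-10)=74591 g(22,-8)=170313 g(22,-6)=318230 g(22,-4)=490105 g(22,-2)=620312 g(22,0)=630819 g(22,2)=476102 g(22,4)=177650
t=23: g(23,-23)=1 g(23,-21)=23 g(23,-19)=253 g(23,-17)=1771 g(23,-15)=8855 g(23,-13)=33648 g(23,-11)=100924 g(23,-9)=244904 g(23,-7)=488543 g(23,-5)=808335 g(23,-3)=1110417 g(23,-1)=1251131 g(23,1)=1106921 g(23,3)=653752
t=24: g(24,-24)=1 g(24,-22)=24 g(24,-20)=276 g(24,-18)=2024 g(24,-16)=10626 g(24,-14)=42503 g(24,-12)=134572 g(24,-10)=345828 g(24,-8)=733447 g(24,-6)=1296878 g(24,-4)=1918752 g(24,-2)=2361548 g(24,0)=2358052 g(24,2)=1760673 g(24,4)=653752
t=25: g(25,-25)=1 g(25,-23)=25 g(25,-21)=300 g(25,-19)=2300 g(25,-17)=12650 g(25,-15)=53129 g(25,-13)=177075 g(25,-11)=480400 g(25,-9)=1079275 g(25,-7)=2030325 g(25,-5)=3215630 g(25,-3)=4280300 g(25,-1)=4719600 g(25,1)=4118725 g(25,3)=2414425
t=26: g(26,-26)=1 g(26,-24)=26 g(26,-22)=325 g(26,-20)=2600 g(26,-18)=14950 g(26,-16)=65779 g(26,-14)=230204 g(26,-12)=657475 g(26,-10)=1559675 g(26,-8)=3109600 g(26,-6)=5245955 g(26,-4)=7495930 g(26,-2)=8999900 g(26,0)=8838325 g(26,2)=6533150 g(26,4)=2414425
t=27: g(27,-27)=1 g(27,-25)=27 g(27,-23)=351 g(27,-21)=2925 g(27,-19)=17550 g(27,-17)=80729 g(27,-15)=295983 g(27,-13)=887679 g(27,-11)=2217150 g(27,-9)=4669275 g(27,-7)=8355555 g(27,-5)=12741885 g(27,-3)=16495830 g(27,-1)=17838225 g(27,1)=15371475 g(27,3)=8947575
Paths never hitting 5: Σ_s g(27,s) = 87922215
Paths hitting 5: 2^27 - 87922215 = 46295513
P = 46295513/134217728 = 46295513/134217728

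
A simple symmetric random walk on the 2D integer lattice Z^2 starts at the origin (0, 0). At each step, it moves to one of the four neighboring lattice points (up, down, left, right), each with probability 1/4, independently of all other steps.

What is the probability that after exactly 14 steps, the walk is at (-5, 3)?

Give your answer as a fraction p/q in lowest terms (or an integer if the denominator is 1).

Answer: 273273/67108864

Derivation:
Let h be the number of horizontal steps (so 14-h are vertical). To end at (-5,3) need (h-5)/2 right-steps and ((14-h)+3)/2 up-steps.
Sum over h with 5 ≤ h ≤ 11, h ≡ 1 (mod 2), 14-h ≡ 1 (mod 2):
h=5: C(14,5)·C(5,0)·C(9,6) = 2002·1·84 = 168168
h=7: C(14,7)·C(7,1)·C(7,5) = 3432·7·21 = 504504
h=9: C(14,9)·C(9,2)·C(5,4) = 2002·36·5 = 360360
h=11: C(14,11)·C(11,3)·C(3,3) = 364·165·1 = 60060
Total favorable: 1093092
Total paths: 4^14 = 268435456
P = 1093092/268435456 = 273273/67108864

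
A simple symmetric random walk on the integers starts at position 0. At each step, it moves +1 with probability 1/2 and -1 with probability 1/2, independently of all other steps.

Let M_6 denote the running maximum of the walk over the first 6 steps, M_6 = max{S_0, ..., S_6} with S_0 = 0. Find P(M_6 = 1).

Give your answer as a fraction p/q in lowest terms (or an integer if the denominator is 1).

Answer: 15/64

Derivation:
Let M_6 = max(S_0,...,S_6). Use the reflection principle: for j ≥ 1, #{paths with M_6 ≥ j} = #{S_6 ≥ j} + #{S_6 ≥ j+1}.
By reflection, #{M_6 ≥ 1} = #{S_6 ≥ 1} + #{S_6 ≥ 2} = 22 + 22 = 44.
#{M_6 ≥ 2} = #{S_6 ≥ 2} + #{S_6 ≥ 3} = 22 + 7 = 29.
#{M_6 = 1} = 44 - 29 = 15.
P(M_6 = 1) = 15/64 = 15/64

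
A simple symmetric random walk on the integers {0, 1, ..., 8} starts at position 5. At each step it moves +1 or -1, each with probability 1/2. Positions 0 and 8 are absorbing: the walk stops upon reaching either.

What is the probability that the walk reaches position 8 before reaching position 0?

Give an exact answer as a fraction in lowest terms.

Symmetric walk (p = 1/2): the harmonic-function argument gives P(hit 8 before 0 | start at 5) = a/N.
P = 5/8 = 5/8

Answer: 5/8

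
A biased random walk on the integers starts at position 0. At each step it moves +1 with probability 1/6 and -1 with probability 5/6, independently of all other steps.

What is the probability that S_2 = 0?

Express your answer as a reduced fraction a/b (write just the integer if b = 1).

To be at 0 after 2 steps: need exactly 1 step of +1 and 1 of -1.
Number of such sequences: C(2,1) = 2
Each has probability (1/6)^1 · (5/6)^1 = 5/36
P = 2 · 5/36 = 5/18

Answer: 5/18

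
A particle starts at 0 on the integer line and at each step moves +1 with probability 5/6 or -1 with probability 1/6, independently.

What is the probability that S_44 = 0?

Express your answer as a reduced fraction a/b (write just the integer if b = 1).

To be at 0 after 44 steps: need exactly 22 steps of +1 and 22 of -1.
Number of such sequences: C(44,22) = 2104098963720
Each has probability (5/6)^22 · (1/6)^22 = 2384185791015625/17324272922341479351919144385642496
P = 2104098963720 · 2384185791015625/17324272922341479351919144385642496 = 209023452174663543701171875/721844705097561639663297682735104

Answer: 209023452174663543701171875/721844705097561639663297682735104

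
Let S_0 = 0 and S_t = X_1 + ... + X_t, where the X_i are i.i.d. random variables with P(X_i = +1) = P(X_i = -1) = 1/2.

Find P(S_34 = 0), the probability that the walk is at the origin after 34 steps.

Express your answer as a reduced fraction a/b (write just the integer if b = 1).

To return to 0 after 34 steps: need exactly 17 steps of +1 and 17 of -1.
Favorable paths: C(34,17) = 2333606220
Total paths: 2^34 = 17179869184
P = 2333606220/17179869184 = 583401555/4294967296

Answer: 583401555/4294967296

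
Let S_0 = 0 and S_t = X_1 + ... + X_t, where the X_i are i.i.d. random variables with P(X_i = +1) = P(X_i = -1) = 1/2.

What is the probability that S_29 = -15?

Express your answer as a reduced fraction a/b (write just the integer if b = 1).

Answer: 390195/134217728

Derivation:
To reach position -15 after 29 steps: need 7 steps of +1 and 22 of -1.
Favorable paths: C(29,7) = 1560780
Total paths: 2^29 = 536870912
P = 1560780/536870912 = 390195/134217728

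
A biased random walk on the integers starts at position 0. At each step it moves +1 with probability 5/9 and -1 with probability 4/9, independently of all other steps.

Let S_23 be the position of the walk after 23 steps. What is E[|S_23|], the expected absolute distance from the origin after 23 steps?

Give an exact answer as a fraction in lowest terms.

Answer: 4316330863599727456943/984770902183611232881

Derivation:
S_23 takes values m ≡ 1 (mod 2) with |m| ≤ 23; P(S_23=m) = C(23,(23+m)/2) · (5/9)^((23+m)/2) · (4/9)^((23-m)/2).
Distribution: P(S=-23)=70368744177664/8862938119652501095929, P(S=-21)=2023101395107840/8862938119652501095929, P(S=-19)=27817644182732800/8862938119652501095929, P(S=-17)=243404386598912000/8862938119652501095929, P(S=-15)=1521277416243200000/8862938119652501095929, P(S=-13)=7226067727155200000/8862938119652501095929, P(S=-11)=9032584658944000000/2954312706550833698643, P(S=-9)=27420346286080000000/2954312706550833698643, P(S=-7)=68550865715200000000/2954312706550833698643, P(S=-5)=428442910720000000000/8862938119652501095929, P(S=-3)=749775093760000000000/8862938119652501095929, P(S=-1)=1107622297600000000000/8862938119652501095929, P(S=1)=1384527872000000000000/8862938119652501095929, P(S=3)=1464404480000000000000/8862938119652501095929, P(S=5)=1307504000000000000000/8862938119652501095929, P(S=7)=326876000000000000000/2954312706550833698643, P(S=9)=204297500000000000000/2954312706550833698643, P(S=11)=105153125000000000000/2954312706550833698643, P(S=13)=131441406250000000000/8862938119652501095929, P(S=15)=43237304687500000000/8862938119652501095929, P(S=17)=10809326171875000000/8862938119652501095929, P(S=19)=1930236816406250000/8862938119652501095929, P(S=21)=219345092773437500/8862938119652501095929, P(S=23)=11920928955078125/8862938119652501095929
E[|S_23|] = Σ_m |m|·P(S_23=m) = 4316330863599727456943/984770902183611232881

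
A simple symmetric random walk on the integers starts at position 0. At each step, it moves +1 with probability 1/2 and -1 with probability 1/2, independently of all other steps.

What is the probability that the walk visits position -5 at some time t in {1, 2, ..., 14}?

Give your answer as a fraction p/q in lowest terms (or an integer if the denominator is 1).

Answer: 1471/8192

Derivation:
Count via complement. Let g(t,s) = #length-t paths at position s with S_1..S_t all ≠ -5.
g(t,s) = g(t-1,s-1) + g(t-1,s+1) for s ≠ -5; g(t,-5) = 0.
t=0: g(0,0)=1
t=1: g(1,-1)=1 g(1,1)=1
t=2: g(2,-2)=1 g(2,0)=2 g(2,2)=1
t=3: g(3,-3)=1 g(3,-1)=3 g(3,1)=3 g(3,3)=1
t=4: g(4,-4)=1 g(4,-2)=4 g(4,0)=6 g(4,2)=4 g(4,4)=1
t=5: g(5,-3)=5 g(5,-1)=10 g(5,1)=10 g(5,3)=5 g(5,5)=1
t=6: g(6,-4)=5 g(6,-2)=15 g(6,0)=20 g(6,2)=15 g(6,4)=6 g(6,6)=1
t=7: g(7,-3)=20 g(7,-1)=35 g(7,1)=35 g(7,3)=21 g(7,5)=7 g(7,7)=1
t=8: g(8,-4)=20 g(8,-2)=55 g(8,0)=70 g(8,2)=56 g(8,4)=28 g(8,6)=8 g(8,8)=1
t=9: g(9,-3)=75 g(9,-1)=125 g(9,1)=126 g(9,3)=84 g(9,5)=36 g(9,7)=9 g(9,9)=1
t=10: g(10,-4)=75 g(10,-2)=200 g(10,0)=251 g(10,2)=210 g(10,4)=120 g(10,6)=45 g(10,8)=10 g(10,10)=1
t=11: g(11,-3)=275 g(11,-1)=451 g(11,1)=461 g(11,3)=330 g(11,5)=165 g(11,7)=55 g(11,9)=11 g(11,11)=1
t=12: g(12,-4)=275 g(12,-2)=726 g(12,0)=912 g(12,2)=791 g(12,4)=495 g(12,6)=220 g(12,8)=66 g(12,10)=12 g(12,12)=1
t=13: g(13,-3)=1001 g(13,-1)=1638 g(13,1)=1703 g(13,3)=1286 g(13,5)=715 g(13,7)=286 g(13,9)=78 g(13,11)=13 g(13,13)=1
t=14: g(14,-4)=1001 g(14,-2)=2639 g(14,0)=3341 g(14,2)=2989 g(14,4)=2001 g(14,6)=1001 g(14,8)=364 g(14,10)=91 g(14,12)=14 g(14,14)=1
Paths never hitting -5: Σ_s g(14,s) = 13442
Paths hitting -5: 2^14 - 13442 = 2942
P = 2942/16384 = 1471/8192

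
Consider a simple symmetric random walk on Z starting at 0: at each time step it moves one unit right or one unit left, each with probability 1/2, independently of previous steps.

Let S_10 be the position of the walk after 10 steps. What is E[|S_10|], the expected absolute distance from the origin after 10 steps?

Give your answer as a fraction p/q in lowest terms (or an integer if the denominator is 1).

S_10 takes values m ≡ 0 (mod 2) with |m| ≤ 10; P(S_10=m) = C(10,(10+m)/2)/2^10.
Total paths: 2^10 = 1024
Distribution: P(S=-10)=1/1024, P(S=-8)=10/1024, P(S=-6)=45/1024, P(S=-4)=120/1024, P(S=-2)=210/1024, P(S=0)=252/1024, P(S=2)=210/1024, P(S=4)=120/1024, P(S=6)=45/1024, P(S=8)=10/1024, P(S=10)=1/1024
E[|S_10|] = Σ_m |m|·P(S_10=m) = 2520/1024 = 315/128

Answer: 315/128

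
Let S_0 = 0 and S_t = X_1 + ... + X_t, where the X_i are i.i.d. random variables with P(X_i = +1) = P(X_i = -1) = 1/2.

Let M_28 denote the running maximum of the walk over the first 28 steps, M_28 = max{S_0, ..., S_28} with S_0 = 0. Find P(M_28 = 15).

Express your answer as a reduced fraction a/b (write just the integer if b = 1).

Let M_28 = max(S_0,...,S_28). Use the reflection principle: for j ≥ 1, #{paths with M_28 ≥ j} = #{S_28 ≥ j} + #{S_28 ≥ j+1}.
By reflection, #{M_28 ≥ 15} = #{S_28 ≥ 15} + #{S_28 ≥ 16} = 499178 + 499178 = 998356.
#{M_28 ≥ 16} = #{S_28 ≥ 16} + #{S_28 ≥ 17} = 499178 + 122438 = 621616.
#{M_28 = 15} = 998356 - 621616 = 376740.
P(M_28 = 15) = 376740/268435456 = 94185/67108864

Answer: 94185/67108864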